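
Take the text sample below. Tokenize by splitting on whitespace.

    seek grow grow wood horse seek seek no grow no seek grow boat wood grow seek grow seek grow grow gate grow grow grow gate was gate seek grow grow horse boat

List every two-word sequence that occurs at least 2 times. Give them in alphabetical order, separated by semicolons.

grow gate; grow grow; grow seek; seek grow

Bigram counts meeting the condition (at least 2 times):
  grow gate: 2
  grow grow: 5
  grow seek: 2
  seek grow: 5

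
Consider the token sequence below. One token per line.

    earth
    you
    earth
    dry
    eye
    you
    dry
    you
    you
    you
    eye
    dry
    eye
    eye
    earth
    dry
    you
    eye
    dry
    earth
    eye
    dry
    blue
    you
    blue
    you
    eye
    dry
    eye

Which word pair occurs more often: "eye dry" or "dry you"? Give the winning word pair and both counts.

"eye dry" (4 vs 2)

"eye dry": 4 occurrences
"dry you": 2 occurrences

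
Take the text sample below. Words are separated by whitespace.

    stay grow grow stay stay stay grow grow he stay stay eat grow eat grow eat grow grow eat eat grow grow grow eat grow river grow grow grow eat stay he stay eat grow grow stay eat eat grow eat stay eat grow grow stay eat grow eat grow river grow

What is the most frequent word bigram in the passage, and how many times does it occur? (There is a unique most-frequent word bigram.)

Bigram frequencies (highest first):
  eat grow: 10
  grow grow: 9
  grow eat: 7
  stay eat: 5
  grow stay: 3
  stay stay: 3
  … (8 more, each ≤ 2)

"eat grow", 10 times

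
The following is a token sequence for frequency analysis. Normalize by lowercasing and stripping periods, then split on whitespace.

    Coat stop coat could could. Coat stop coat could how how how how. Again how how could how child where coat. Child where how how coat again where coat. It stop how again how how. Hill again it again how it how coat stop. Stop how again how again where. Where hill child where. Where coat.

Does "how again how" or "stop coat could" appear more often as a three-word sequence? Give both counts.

"how again how" (3 vs 2)

"how again how": 3 occurrences
"stop coat could": 2 occurrences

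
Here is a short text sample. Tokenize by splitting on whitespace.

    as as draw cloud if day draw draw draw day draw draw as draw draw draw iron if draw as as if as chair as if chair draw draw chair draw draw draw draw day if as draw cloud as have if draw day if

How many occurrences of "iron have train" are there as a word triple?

Scanning the 43 overlapping trigram windows for "iron have train":
  (none found)

0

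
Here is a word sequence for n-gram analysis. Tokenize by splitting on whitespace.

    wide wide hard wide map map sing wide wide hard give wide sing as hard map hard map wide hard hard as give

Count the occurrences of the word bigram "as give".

Scanning the 22 overlapping bigram windows for "as give":
  position 22–23: as give

1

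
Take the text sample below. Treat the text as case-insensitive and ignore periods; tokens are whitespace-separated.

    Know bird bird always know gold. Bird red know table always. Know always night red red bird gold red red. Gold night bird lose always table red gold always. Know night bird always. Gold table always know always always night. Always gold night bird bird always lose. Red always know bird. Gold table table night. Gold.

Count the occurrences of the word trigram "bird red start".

Scanning the 54 overlapping trigram windows for "bird red start":
  (none found)

0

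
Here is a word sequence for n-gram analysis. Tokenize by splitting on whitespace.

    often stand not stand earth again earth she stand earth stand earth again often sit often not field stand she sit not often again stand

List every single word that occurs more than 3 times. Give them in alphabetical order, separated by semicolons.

Unigram counts meeting the condition (more than 3 times):
  earth: 4
  often: 4
  stand: 6

earth; often; stand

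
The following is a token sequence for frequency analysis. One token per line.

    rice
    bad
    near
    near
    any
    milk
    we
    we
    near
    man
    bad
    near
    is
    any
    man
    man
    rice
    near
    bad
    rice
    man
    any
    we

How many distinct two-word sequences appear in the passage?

21

23 tokens → 22 bigram windows in total.
Repeated bigrams (each contributes count−1 duplicates):
  bad near: 2
1 duplicate windows → 22 − 1 = 21 distinct.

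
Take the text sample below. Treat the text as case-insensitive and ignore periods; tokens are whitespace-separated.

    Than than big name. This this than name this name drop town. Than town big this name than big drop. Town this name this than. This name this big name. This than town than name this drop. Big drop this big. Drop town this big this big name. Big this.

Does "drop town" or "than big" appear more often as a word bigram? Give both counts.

"drop town" (3 vs 2)

"drop town": 3 occurrences
"than big": 2 occurrences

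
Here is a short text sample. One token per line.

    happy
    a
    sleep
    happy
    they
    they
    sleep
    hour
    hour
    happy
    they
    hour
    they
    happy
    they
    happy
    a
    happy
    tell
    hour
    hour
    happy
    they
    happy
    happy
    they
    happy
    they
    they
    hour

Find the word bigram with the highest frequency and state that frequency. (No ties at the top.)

Bigram frequencies (highest first):
  happy they: 6
  they happy: 4
  happy a: 2
  they they: 2
  hour hour: 2
  hour happy: 2
  … (10 more, each ≤ 2)

"happy they", 6 times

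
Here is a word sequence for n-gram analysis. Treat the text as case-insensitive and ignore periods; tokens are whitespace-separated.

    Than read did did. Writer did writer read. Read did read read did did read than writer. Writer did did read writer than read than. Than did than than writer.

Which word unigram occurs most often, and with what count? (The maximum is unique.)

Unigram frequencies (highest first):
  did: 9
  read: 8
  than: 7
  writer: 6

"did", 9 times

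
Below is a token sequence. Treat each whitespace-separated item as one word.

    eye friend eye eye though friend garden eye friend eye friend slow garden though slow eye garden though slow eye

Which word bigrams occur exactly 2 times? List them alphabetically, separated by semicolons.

friend eye; garden though; slow eye; though slow

Bigram counts meeting the condition (exactly 2 times):
  friend eye: 2
  garden though: 2
  slow eye: 2
  though slow: 2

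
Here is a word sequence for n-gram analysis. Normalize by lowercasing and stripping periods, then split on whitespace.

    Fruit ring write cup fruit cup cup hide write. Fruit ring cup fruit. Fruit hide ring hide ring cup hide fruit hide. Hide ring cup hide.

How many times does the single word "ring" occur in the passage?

5

Scanning the 26 tokens for "ring":
  position 2: ring
  position 11: ring
  position 16: ring
  position 18: ring
  position 24: ring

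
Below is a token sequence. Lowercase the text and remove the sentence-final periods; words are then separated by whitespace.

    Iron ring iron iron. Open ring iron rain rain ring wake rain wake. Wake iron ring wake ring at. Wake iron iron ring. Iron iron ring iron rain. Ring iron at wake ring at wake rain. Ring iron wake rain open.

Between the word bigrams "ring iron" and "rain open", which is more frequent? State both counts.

"ring iron" (6 vs 1)

"ring iron": 6 occurrences
"rain open": 1 occurrence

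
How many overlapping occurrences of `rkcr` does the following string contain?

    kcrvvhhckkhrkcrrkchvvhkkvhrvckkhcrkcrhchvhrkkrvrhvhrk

Sliding a length-4 window over the 53 characters (50 positions):
  position 12–15: rkcr
  position 34–37: rkcr

2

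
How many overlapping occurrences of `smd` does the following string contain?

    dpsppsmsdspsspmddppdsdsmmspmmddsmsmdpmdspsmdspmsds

2

Sliding a length-3 window over the 50 characters (48 positions):
  position 34–36: smd
  position 42–44: smd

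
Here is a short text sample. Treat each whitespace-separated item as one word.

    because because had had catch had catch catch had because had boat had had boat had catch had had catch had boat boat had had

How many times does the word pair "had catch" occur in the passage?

4

Scanning the 24 overlapping bigram windows for "had catch":
  position 4–5: had catch
  position 6–7: had catch
  position 16–17: had catch
  position 19–20: had catch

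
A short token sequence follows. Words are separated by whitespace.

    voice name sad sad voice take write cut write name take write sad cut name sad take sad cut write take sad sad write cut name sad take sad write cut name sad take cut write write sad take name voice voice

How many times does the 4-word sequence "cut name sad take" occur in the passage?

Scanning the 39 overlapping 4-gram windows for "cut name sad take":
  position 14–17: cut name sad take
  position 25–28: cut name sad take
  position 31–34: cut name sad take

3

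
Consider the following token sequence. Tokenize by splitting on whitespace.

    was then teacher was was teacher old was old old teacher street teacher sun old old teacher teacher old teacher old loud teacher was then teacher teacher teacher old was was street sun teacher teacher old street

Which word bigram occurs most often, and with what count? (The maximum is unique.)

Bigram frequencies (highest first):
  teacher old: 5
  teacher teacher: 4
  old teacher: 3
  was then: 2
  then teacher: 2
  teacher was: 2
  … (15 more, each ≤ 2)

"teacher old", 5 times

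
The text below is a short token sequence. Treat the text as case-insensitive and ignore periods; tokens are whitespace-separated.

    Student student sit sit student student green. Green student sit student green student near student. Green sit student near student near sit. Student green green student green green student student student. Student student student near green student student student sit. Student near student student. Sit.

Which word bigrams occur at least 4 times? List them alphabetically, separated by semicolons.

green student; sit student; student green; student near; student sit; student student

Bigram counts meeting the condition (at least 4 times):
  green student: 5
  sit student: 5
  student green: 5
  student near: 5
  student sit: 4
  student student: 10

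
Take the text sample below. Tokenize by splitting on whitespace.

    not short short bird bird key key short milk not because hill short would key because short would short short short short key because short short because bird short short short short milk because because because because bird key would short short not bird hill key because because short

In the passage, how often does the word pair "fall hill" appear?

0

Scanning the 48 overlapping bigram windows for "fall hill":
  (none found)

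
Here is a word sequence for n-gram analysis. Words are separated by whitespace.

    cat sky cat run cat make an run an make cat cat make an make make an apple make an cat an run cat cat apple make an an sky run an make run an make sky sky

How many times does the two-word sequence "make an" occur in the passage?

5

Scanning the 37 overlapping bigram windows for "make an":
  position 6–7: make an
  position 13–14: make an
  position 16–17: make an
  position 19–20: make an
  position 27–28: make an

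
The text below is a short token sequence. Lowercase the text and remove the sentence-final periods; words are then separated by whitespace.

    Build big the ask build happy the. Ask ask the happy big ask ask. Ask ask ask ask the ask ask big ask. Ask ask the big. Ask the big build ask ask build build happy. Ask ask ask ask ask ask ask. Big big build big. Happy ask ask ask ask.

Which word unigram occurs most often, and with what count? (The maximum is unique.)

"ask", 28 times

Unigram frequencies (highest first):
  ask: 28
  big: 8
  build: 6
  the: 6
  happy: 4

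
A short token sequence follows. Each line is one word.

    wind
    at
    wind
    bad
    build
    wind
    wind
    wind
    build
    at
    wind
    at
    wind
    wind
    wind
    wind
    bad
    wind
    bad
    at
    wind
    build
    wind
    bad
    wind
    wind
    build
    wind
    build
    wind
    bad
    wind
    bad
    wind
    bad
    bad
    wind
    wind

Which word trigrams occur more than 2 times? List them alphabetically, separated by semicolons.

Trigram counts meeting the condition (more than 2 times):
  bad wind bad: 3
  wind bad wind: 4
  wind build wind: 3
  wind wind wind: 3

bad wind bad; wind bad wind; wind build wind; wind wind wind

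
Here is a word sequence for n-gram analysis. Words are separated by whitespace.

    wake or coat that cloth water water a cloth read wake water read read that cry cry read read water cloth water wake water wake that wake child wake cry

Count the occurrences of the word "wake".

Scanning the 30 tokens for "wake":
  position 1: wake
  position 11: wake
  position 23: wake
  position 25: wake
  position 27: wake
  position 29: wake

6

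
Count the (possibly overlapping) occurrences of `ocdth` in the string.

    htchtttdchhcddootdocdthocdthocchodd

2

Sliding a length-5 window over the 35 characters (31 positions):
  position 19–23: ocdth
  position 24–28: ocdth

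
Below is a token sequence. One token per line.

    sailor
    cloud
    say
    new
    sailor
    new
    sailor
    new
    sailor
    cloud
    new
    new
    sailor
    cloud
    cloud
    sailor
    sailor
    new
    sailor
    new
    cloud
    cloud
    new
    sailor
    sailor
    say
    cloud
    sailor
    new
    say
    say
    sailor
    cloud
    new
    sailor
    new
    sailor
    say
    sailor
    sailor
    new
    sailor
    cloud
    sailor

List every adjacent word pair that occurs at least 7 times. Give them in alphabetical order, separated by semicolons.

new sailor; sailor new

Bigram counts meeting the condition (at least 7 times):
  new sailor: 9
  sailor new: 7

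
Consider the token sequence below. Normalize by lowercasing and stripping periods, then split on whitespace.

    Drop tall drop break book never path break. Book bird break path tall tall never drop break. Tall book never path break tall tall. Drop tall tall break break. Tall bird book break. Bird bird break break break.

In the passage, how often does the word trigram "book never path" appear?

2

Scanning the 36 overlapping trigram windows for "book never path":
  position 5–7: book never path
  position 19–21: book never path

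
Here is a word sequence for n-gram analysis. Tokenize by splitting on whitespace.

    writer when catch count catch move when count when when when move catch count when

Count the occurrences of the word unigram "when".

6

Scanning the 15 tokens for "when":
  position 2: when
  position 7: when
  position 9: when
  position 10: when
  position 11: when
  position 15: when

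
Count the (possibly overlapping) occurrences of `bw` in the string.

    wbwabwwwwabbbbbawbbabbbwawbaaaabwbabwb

Sliding a length-2 window over the 38 characters (37 positions):
  position 2–3: bw
  position 5–6: bw
  position 23–24: bw
  position 32–33: bw
  position 36–37: bw

5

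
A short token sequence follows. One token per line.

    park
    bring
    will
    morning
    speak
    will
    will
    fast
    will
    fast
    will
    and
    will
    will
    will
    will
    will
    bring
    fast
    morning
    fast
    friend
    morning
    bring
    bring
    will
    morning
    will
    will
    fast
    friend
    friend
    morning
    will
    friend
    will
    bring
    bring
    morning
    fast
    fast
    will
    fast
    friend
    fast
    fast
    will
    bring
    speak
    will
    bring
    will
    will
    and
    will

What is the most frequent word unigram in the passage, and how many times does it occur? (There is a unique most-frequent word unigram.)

Unigram frequencies (highest first):
  will: 21
  fast: 10
  bring: 8
  morning: 6
  friend: 5
  speak: 2
  … (2 more, each ≤ 2)

"will", 21 times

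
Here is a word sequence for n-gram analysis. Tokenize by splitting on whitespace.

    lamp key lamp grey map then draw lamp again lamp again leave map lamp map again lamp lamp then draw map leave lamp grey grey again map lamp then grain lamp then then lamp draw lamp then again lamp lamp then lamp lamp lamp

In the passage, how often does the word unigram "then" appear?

7

Scanning the 44 tokens for "then":
  position 6: then
  position 19: then
  position 29: then
  position 32: then
  position 33: then
  position 37: then
  position 41: then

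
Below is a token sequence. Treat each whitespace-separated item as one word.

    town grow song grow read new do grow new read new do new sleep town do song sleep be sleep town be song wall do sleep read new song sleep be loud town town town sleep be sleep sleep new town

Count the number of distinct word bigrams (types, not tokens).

41 tokens → 40 bigram windows in total.
Repeated bigrams (each contributes count−1 duplicates):
  read new: 3
  sleep be: 3
  be sleep: 2
  new do: 2
  sleep town: 2
  song sleep: 2
  town town: 2
9 duplicate windows → 40 − 9 = 31 distinct.

31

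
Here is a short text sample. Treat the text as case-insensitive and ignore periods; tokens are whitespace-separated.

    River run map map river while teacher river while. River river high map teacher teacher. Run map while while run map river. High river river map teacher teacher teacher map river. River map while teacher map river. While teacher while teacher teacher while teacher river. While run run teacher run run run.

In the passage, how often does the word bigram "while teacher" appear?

Scanning the 51 overlapping bigram windows for "while teacher":
  position 6–7: while teacher
  position 34–35: while teacher
  position 38–39: while teacher
  position 40–41: while teacher
  position 43–44: while teacher

5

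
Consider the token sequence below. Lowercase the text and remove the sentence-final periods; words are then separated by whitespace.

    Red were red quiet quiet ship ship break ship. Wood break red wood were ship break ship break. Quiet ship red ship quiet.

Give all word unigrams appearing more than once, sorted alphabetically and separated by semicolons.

Unigram counts meeting the condition (more than once):
  break: 4
  quiet: 4
  red: 4
  ship: 7
  were: 2
  wood: 2

break; quiet; red; ship; were; wood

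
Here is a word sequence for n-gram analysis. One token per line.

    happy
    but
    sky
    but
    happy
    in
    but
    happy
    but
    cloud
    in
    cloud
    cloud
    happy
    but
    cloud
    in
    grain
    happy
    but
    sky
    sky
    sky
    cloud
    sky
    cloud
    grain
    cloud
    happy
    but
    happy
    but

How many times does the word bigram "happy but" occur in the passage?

6

Scanning the 31 overlapping bigram windows for "happy but":
  position 1–2: happy but
  position 8–9: happy but
  position 14–15: happy but
  position 19–20: happy but
  position 29–30: happy but
  position 31–32: happy but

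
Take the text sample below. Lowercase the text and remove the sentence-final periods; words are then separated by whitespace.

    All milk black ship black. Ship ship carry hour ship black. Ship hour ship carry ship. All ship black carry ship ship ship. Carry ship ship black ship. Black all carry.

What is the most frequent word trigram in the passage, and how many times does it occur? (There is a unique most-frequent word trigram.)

"ship black ship", 3 times

Trigram frequencies (highest first):
  ship black ship: 3
  black ship black: 2
  ship ship carry: 2
  ship carry ship: 2
  carry ship ship: 2
  all milk black: 1
  … (17 more, each ≤ 1)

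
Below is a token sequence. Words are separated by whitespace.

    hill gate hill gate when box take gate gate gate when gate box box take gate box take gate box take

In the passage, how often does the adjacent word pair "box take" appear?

Scanning the 20 overlapping bigram windows for "box take":
  position 6–7: box take
  position 14–15: box take
  position 17–18: box take
  position 20–21: box take

4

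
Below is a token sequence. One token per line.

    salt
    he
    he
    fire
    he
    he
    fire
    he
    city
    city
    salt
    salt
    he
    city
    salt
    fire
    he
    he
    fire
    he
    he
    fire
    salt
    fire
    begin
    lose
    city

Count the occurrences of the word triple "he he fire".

Scanning the 25 overlapping trigram windows for "he he fire":
  position 2–4: he he fire
  position 5–7: he he fire
  position 17–19: he he fire
  position 20–22: he he fire

4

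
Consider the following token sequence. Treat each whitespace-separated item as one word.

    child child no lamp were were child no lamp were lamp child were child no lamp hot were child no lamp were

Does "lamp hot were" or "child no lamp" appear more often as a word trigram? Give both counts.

"child no lamp" (4 vs 1)

"lamp hot were": 1 occurrence
"child no lamp": 4 occurrences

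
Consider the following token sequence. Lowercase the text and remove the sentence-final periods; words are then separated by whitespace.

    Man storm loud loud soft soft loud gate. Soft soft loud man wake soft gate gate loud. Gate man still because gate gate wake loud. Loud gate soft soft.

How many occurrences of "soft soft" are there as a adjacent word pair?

3

Scanning the 28 overlapping bigram windows for "soft soft":
  position 5–6: soft soft
  position 9–10: soft soft
  position 28–29: soft soft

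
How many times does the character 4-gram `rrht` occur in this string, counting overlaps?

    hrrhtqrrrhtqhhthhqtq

Sliding a length-4 window over the 20 characters (17 positions):
  position 2–5: rrht
  position 8–11: rrht

2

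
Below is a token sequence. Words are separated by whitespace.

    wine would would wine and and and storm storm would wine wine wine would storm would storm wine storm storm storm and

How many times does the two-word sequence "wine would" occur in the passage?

Scanning the 21 overlapping bigram windows for "wine would":
  position 1–2: wine would
  position 13–14: wine would

2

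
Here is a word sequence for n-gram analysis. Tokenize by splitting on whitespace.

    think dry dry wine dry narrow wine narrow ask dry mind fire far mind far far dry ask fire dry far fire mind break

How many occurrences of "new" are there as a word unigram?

Scanning the 24 tokens for "new":
  (none found)

0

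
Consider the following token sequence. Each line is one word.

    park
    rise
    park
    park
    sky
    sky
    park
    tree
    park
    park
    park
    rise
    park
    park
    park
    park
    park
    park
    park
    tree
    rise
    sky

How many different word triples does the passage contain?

13

22 tokens → 20 trigram windows in total.
Repeated trigrams (each contributes count−1 duplicates):
  park park park: 6
  park rise park: 2
  rise park park: 2
7 duplicate windows → 20 − 7 = 13 distinct.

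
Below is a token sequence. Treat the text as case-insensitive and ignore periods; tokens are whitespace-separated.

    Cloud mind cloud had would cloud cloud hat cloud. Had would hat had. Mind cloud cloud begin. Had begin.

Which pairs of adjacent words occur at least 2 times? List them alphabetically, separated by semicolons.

cloud cloud; cloud had; had would; mind cloud

Bigram counts meeting the condition (at least 2 times):
  cloud cloud: 2
  cloud had: 2
  had would: 2
  mind cloud: 2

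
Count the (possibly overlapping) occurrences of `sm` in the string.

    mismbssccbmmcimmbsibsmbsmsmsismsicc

Sliding a length-2 window over the 35 characters (34 positions):
  position 3–4: sm
  position 21–22: sm
  position 24–25: sm
  position 26–27: sm
  position 30–31: sm

5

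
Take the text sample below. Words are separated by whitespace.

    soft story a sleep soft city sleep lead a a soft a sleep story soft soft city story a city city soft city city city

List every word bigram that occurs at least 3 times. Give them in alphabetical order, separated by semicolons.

city city; soft city

Bigram counts meeting the condition (at least 3 times):
  city city: 3
  soft city: 3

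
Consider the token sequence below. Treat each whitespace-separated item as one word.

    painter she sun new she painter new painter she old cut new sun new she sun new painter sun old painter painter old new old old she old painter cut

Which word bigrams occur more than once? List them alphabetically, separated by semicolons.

Bigram counts meeting the condition (more than once):
  new painter: 2
  new she: 2
  old painter: 2
  painter she: 2
  she old: 2
  she sun: 2
  sun new: 3

new painter; new she; old painter; painter she; she old; she sun; sun new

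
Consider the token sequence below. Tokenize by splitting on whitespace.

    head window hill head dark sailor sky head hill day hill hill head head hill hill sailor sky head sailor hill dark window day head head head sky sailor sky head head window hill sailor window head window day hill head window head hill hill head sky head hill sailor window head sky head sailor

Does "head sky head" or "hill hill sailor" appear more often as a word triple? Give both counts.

"head sky head" (2 vs 1)

"head sky head": 2 occurrences
"hill hill sailor": 1 occurrence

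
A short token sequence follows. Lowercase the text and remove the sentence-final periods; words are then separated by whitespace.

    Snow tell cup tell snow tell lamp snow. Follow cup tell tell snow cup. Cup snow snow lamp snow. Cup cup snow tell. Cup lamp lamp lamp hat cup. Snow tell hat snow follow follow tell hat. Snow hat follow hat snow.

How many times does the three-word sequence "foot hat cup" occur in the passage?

0

Scanning the 40 overlapping trigram windows for "foot hat cup":
  (none found)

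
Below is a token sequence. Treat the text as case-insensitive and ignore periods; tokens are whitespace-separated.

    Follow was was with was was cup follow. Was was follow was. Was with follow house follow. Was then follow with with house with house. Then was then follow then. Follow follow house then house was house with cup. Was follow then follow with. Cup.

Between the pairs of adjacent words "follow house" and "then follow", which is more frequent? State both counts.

"then follow" (4 vs 2)

"follow house": 2 occurrences
"then follow": 4 occurrences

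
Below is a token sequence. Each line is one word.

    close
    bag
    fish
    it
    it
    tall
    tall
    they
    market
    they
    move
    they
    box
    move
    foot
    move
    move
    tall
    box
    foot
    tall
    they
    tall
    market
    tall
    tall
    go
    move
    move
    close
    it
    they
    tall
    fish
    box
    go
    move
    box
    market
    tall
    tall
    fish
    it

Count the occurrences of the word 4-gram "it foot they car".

0

Scanning the 40 overlapping 4-gram windows for "it foot they car":
  (none found)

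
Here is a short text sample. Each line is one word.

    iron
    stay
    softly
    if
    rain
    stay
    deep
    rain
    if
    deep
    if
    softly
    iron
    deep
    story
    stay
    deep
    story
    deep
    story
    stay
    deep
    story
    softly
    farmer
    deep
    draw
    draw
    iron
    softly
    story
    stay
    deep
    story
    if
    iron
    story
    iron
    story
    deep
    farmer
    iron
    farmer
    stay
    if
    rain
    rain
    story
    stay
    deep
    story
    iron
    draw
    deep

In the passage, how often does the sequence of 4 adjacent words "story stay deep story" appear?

Scanning the 51 overlapping 4-gram windows for "story stay deep story":
  position 15–18: story stay deep story
  position 20–23: story stay deep story
  position 31–34: story stay deep story
  position 48–51: story stay deep story

4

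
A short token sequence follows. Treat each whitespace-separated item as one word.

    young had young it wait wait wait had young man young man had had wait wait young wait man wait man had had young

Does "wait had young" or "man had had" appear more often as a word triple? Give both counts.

"man had had" (2 vs 1)

"wait had young": 1 occurrence
"man had had": 2 occurrences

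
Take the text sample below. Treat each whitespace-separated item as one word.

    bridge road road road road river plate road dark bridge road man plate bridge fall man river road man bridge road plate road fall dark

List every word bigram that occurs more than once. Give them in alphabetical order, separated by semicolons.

bridge road; plate road; road man; road road

Bigram counts meeting the condition (more than once):
  bridge road: 3
  plate road: 2
  road man: 2
  road road: 3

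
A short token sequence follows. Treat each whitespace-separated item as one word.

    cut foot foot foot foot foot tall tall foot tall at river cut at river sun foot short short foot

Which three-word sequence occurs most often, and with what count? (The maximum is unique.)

Trigram frequencies (highest first):
  foot foot foot: 3
  cut foot foot: 1
  foot foot tall: 1
  foot tall tall: 1
  tall tall foot: 1
  tall foot tall: 1
  … (10 more, each ≤ 1)

"foot foot foot", 3 times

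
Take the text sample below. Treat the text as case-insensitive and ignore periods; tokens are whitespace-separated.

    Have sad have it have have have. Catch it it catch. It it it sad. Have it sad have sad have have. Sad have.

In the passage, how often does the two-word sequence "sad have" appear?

5

Scanning the 23 overlapping bigram windows for "sad have":
  position 2–3: sad have
  position 15–16: sad have
  position 18–19: sad have
  position 20–21: sad have
  position 23–24: sad have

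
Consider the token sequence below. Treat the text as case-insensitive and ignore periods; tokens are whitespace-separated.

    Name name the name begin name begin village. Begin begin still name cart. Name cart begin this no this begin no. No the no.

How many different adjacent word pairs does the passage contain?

24 tokens → 23 bigram windows in total.
Repeated bigrams (each contributes count−1 duplicates):
  name begin: 2
  name cart: 2
2 duplicate windows → 23 − 2 = 21 distinct.

21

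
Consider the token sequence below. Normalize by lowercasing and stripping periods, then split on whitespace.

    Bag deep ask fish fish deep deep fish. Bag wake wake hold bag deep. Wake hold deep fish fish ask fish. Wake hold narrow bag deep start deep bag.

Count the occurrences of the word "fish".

Scanning the 29 tokens for "fish":
  position 4: fish
  position 5: fish
  position 8: fish
  position 18: fish
  position 19: fish
  position 21: fish

6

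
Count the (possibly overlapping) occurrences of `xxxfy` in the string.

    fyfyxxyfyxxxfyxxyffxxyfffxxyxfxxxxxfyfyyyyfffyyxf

Sliding a length-5 window over the 49 characters (45 positions):
  position 10–14: xxxfy
  position 33–37: xxxfy

2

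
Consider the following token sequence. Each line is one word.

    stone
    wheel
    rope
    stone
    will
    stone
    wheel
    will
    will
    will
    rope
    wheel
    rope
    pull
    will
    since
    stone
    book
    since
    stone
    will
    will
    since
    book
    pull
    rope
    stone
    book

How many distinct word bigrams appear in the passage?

28 tokens → 27 bigram windows in total.
Repeated bigrams (each contributes count−1 duplicates):
  will will: 3
  rope stone: 2
  since stone: 2
  stone book: 2
  stone wheel: 2
  stone will: 2
  wheel rope: 2
  will since: 2
9 duplicate windows → 27 − 9 = 18 distinct.

18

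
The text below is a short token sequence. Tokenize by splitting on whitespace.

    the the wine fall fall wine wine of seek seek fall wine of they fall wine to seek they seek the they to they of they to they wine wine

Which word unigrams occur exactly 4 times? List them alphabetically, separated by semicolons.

Unigram counts meeting the condition (exactly 4 times):
  fall: 4
  seek: 4

fall; seek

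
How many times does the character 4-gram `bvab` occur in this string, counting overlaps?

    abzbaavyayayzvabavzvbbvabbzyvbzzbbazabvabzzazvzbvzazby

Sliding a length-4 window over the 54 characters (51 positions):
  position 22–25: bvab
  position 38–41: bvab

2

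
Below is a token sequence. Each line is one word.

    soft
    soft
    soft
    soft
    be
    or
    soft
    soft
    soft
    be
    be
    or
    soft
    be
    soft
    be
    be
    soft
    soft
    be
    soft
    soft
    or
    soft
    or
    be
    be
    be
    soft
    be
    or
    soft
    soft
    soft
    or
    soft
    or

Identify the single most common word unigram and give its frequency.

"soft", 19 times

Unigram frequencies (highest first):
  soft: 19
  be: 11
  or: 7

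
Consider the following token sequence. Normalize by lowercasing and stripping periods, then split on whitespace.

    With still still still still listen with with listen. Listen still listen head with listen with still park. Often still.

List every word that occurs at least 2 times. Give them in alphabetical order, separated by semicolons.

listen; still; with

Unigram counts meeting the condition (at least 2 times):
  listen: 5
  still: 7
  with: 5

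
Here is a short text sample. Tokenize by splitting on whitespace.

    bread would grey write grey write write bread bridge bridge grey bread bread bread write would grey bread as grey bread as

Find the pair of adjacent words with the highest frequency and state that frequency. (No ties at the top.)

Bigram frequencies (highest first):
  grey bread: 3
  would grey: 2
  grey write: 2
  bread bread: 2
  bread as: 2
  bread would: 1
  … (9 more, each ≤ 1)

"grey bread", 3 times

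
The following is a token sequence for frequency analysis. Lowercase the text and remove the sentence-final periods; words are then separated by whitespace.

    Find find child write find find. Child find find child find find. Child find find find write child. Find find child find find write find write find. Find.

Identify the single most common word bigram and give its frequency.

"find find", 9 times

Bigram frequencies (highest first):
  find find: 9
  find child: 5
  child find: 5
  write find: 3
  find write: 3
  child write: 1
  … (1 more, each ≤ 1)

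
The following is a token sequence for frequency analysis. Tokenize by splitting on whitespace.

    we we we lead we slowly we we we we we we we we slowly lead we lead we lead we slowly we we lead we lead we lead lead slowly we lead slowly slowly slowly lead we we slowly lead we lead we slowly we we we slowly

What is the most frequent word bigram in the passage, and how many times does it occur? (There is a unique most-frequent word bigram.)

"we we", 13 times

Bigram frequencies (highest first):
  we we: 13
  lead we: 9
  we lead: 8
  we slowly: 6
  slowly we: 4
  slowly lead: 3
  … (3 more, each ≤ 2)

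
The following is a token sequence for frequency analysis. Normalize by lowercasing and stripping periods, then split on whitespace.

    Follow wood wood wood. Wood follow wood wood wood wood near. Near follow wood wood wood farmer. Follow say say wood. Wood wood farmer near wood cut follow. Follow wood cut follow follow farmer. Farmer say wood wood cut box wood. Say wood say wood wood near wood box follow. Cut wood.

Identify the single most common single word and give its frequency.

Unigram frequencies (highest first):
  wood: 24
  follow: 9
  say: 5
  near: 4
  farmer: 4
  cut: 4
  … (1 more, each ≤ 2)

"wood", 24 times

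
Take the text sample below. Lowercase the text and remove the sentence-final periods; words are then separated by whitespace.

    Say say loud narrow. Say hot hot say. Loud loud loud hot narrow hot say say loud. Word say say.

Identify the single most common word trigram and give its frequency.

"say say loud", 2 times

Trigram frequencies (highest first):
  say say loud: 2
  say loud narrow: 1
  loud narrow say: 1
  narrow say hot: 1
  say hot hot: 1
  hot hot say: 1
  … (11 more, each ≤ 1)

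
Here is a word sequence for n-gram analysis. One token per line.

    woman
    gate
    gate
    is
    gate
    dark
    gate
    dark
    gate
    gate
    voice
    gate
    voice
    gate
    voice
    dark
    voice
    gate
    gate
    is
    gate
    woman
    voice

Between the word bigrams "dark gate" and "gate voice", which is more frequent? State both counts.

"dark gate": 2 occurrences
"gate voice": 3 occurrences

"gate voice" (3 vs 2)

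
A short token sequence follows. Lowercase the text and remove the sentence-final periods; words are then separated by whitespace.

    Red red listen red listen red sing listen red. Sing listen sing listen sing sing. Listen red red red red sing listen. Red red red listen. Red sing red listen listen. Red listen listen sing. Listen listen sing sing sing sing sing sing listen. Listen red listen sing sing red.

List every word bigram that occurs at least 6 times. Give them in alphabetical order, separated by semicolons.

Bigram counts meeting the condition (at least 6 times):
  listen red: 8
  red listen: 6
  red red: 6
  sing listen: 7
  sing sing: 7

listen red; red listen; red red; sing listen; sing sing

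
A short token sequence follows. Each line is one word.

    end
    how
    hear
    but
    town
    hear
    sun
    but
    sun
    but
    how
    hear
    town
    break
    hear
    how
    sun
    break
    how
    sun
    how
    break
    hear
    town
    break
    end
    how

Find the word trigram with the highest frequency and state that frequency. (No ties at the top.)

"hear town break", 2 times

Trigram frequencies (highest first):
  hear town break: 2
  end how hear: 1
  how hear but: 1
  hear but town: 1
  but town hear: 1
  town hear sun: 1
  … (18 more, each ≤ 1)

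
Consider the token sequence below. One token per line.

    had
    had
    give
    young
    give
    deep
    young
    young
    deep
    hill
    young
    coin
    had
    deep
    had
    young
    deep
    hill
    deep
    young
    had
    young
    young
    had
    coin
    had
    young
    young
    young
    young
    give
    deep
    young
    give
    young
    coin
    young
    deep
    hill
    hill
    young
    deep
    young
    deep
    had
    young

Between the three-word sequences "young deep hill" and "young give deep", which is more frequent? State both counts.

"young deep hill" (3 vs 2)

"young deep hill": 3 occurrences
"young give deep": 2 occurrences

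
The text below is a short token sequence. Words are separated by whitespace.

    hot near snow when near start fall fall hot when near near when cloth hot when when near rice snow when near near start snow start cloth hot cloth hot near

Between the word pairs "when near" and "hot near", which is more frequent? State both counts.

"when near" (4 vs 2)

"when near": 4 occurrences
"hot near": 2 occurrences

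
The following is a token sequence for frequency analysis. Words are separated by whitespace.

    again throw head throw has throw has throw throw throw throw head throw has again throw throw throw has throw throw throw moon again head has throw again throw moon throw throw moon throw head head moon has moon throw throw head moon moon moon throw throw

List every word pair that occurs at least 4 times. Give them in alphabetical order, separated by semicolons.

Bigram counts meeting the condition (at least 4 times):
  has throw: 4
  moon throw: 4
  throw has: 4
  throw head: 4
  throw throw: 10

has throw; moon throw; throw has; throw head; throw throw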